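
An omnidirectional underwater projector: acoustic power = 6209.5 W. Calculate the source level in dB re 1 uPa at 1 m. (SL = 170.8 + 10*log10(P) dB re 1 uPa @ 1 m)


SL = 170.8 + 10*log10(6209.5) = 170.8 + 37.93 = 208.73

208.73 dB


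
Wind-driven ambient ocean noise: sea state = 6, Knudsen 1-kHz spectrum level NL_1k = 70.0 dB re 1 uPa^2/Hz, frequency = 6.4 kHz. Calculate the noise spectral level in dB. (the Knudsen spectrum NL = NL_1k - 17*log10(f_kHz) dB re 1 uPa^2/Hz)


NL = NL_1k - 17*log10(f_kHz) = 70.0 - 17*log10(6.4) = 70.0 - (13.71) = 56.29

56.29 dB


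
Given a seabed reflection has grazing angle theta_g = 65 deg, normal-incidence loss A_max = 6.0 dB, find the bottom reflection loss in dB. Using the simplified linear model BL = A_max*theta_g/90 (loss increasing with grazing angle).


BL = A_max * theta_g / 90 = 6.0 * 65 / 90 = 4.33

4.33 dB


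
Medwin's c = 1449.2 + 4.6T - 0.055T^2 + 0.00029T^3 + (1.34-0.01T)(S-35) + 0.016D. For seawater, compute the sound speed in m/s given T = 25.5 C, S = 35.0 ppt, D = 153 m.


c = 1449.2 + 4.6*25.5 - 0.055*25.5^2 + 0.00029*25.5^3 + (1.34 - 0.01*25.5)*(35.0 - 35) + 0.016*153 = 1537.99

1537.99 m/s


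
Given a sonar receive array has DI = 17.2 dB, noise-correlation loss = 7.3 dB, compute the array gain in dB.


9.9 dB


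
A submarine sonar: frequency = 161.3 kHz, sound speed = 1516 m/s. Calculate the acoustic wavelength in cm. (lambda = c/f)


lambda = c/f = 1516 / 161300 = 0.0094 m = 0.94 cm

0.94 cm


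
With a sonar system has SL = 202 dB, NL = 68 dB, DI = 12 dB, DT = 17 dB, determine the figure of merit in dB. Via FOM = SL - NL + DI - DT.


129 dB


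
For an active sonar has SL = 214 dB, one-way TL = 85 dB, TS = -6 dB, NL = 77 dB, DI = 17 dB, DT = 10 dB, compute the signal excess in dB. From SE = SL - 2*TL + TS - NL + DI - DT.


SE = SL - 2*TL + TS - NL + DI - DT = 214 - 2*85 + (-6) - 77 + 17 - 10 = -32

-32 dB


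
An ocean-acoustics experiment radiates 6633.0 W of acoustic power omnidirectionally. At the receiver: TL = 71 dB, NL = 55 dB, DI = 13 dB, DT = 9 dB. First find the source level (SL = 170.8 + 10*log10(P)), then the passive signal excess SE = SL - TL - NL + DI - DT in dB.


Step 1: SL = 170.8 + 10*log10(6633.0) = 209.02 dB
Step 2: SE = SL - TL - NL + DI - DT = 209.02 - 71 - 55 + 13 - 9 = 87.02

87.02 dB


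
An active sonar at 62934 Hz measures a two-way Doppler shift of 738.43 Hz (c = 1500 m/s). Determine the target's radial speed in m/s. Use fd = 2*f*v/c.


From fd = 2*f*v/c, v = c*fd/(2*f) = 1500 * 738.43 / (2*62934) = 8.8

8.8 m/s


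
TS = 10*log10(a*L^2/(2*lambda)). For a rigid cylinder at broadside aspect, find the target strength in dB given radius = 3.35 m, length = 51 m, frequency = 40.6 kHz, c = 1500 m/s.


50.72 dB


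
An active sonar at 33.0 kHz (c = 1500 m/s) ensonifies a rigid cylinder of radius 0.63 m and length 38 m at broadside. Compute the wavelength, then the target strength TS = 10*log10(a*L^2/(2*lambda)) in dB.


Step 1: lambda = c/f = 1500/33000 = 0.04545 m
Step 2: TS = 10*log10(a*L^2/(2*lambda)) = 10*log10(0.63*38^2/(2*0.04545)) = 40.0

40.0 dB


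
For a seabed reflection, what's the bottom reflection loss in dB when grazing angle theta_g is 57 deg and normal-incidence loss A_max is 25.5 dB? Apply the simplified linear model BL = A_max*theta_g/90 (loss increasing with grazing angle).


BL = A_max * theta_g / 90 = 25.5 * 57 / 90 = 16.15

16.15 dB


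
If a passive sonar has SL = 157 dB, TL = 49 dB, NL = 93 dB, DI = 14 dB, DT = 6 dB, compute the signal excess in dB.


SE = SL - TL - NL + DI - DT = 157 - 49 - 93 + 14 - 6 = 23

23 dB


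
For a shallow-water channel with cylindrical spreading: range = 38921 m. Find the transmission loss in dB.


TL = 10*log10(38921) = 45.9

45.9 dB


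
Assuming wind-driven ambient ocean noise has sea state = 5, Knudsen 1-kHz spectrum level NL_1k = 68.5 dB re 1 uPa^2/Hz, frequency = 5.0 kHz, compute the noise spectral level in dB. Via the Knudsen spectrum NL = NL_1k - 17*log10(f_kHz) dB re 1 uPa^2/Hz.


NL = NL_1k - 17*log10(f_kHz) = 68.5 - 17*log10(5.0) = 68.5 - (11.88) = 56.62

56.62 dB


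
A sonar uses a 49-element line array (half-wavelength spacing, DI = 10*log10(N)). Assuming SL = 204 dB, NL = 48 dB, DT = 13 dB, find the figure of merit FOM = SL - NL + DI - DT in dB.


Step 1: DI = 10*log10(49) = 16.9 dB
Step 2: FOM = SL - NL + DI - DT = 204 - 48 + 16.9 - 13 = 159.9

159.9 dB


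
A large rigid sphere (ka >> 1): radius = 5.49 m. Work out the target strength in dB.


8.77 dB


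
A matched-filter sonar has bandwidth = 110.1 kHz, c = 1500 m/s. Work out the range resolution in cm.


dR = c/(2*BW) = 1500 / (2 * 110.1e3) = 0.0068 m = 0.68 cm

0.68 cm


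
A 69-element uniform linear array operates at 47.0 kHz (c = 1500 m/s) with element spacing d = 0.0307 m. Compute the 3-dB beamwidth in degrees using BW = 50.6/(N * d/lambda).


Step 1: lambda = 1500/47000 = 0.03191 m
Step 2: d/lambda = 0.0307/0.03191 = 0.9621
Step 3: BW = 50.6/(N * d/lambda) = 50.6/(69 * 0.9621) = 0.76

0.76 deg


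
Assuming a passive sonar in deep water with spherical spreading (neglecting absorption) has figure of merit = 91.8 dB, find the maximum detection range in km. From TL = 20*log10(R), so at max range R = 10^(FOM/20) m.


At max range FOM = TL, so 20*log10(R) = 91.8
R = 10^(91.8/20) = 38904.51 m = 38.9 km

38.9 km


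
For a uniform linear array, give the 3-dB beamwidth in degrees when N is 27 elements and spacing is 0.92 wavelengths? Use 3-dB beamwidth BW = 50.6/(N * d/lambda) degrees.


BW = 50.6 / (27 * 0.92) = 50.6 / 24.84 = 2.04

2.04 deg


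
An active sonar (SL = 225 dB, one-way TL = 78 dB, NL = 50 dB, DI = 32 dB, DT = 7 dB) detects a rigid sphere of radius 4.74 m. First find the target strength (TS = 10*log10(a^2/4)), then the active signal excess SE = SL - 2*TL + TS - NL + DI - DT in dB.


Step 1: TS = 10*log10(4.74^2/4) = 7.49 dB
Step 2: SE = SL - 2*TL + TS - NL + DI - DT = 225 - 2*78 + (7.49) - 50 + 32 - 7 = 51.49

51.49 dB


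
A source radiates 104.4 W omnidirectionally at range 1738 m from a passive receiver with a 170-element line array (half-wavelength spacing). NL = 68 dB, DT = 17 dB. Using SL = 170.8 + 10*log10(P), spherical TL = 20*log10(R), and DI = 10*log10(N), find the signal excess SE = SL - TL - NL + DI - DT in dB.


63.49 dB


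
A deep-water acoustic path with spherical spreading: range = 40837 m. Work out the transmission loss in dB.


TL = 20*log10(40837) = 92.22

92.22 dB


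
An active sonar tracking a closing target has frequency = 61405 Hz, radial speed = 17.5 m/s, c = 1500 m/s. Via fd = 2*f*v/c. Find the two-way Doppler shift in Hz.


fd = 2*f*v/c = 2 * 61405 * 17.5 / 1500 = 1432.78

1432.78 Hz


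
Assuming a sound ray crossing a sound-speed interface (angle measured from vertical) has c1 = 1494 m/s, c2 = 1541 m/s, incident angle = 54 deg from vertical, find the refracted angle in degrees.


56.56 deg


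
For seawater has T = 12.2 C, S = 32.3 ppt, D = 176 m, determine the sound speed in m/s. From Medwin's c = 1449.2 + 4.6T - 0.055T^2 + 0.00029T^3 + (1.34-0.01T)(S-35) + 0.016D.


1497.19 m/s


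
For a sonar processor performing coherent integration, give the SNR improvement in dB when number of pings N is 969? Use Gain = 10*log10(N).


Gain = 10*log10(969) = 29.86

29.86 dB


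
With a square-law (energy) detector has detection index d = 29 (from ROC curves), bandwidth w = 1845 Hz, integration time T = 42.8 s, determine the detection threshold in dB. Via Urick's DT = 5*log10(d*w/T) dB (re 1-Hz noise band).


15.48 dB


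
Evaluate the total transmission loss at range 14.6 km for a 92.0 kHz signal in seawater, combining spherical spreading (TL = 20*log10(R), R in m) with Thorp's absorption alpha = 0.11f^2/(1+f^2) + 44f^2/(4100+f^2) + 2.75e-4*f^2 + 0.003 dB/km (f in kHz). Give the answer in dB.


551.69 dB


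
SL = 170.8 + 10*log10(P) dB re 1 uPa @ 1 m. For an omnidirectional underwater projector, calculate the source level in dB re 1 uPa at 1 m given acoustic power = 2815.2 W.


205.3 dB


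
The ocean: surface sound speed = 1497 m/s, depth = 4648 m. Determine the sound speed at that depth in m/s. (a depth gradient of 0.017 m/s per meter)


c = 1497 + 0.017 * 4648 = 1576.016

1576.016 m/s


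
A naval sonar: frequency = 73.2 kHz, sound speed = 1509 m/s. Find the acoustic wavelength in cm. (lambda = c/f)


lambda = c/f = 1509 / 73200 = 0.0206 m = 2.06 cm

2.06 cm


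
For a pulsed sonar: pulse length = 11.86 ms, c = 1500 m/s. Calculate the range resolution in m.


8.895 m


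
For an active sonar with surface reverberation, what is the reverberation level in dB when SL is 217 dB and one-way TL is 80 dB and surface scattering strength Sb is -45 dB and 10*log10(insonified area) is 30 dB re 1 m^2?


42 dB


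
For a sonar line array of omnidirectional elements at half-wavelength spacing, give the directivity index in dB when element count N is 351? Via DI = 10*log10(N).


25.45 dB


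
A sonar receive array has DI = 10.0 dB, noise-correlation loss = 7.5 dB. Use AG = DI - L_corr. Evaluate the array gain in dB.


AG = DI - L_corr = 10.0 - 7.5 = 2.5

2.5 dB


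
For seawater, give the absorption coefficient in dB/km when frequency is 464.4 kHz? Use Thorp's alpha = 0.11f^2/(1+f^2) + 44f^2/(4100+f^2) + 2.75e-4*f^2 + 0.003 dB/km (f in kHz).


f^2 = 215667.36
alpha = 0.11*215667.36/(1+215667.36) + 44*215667.36/(4100+215667.36) + 2.75e-4*215667.36 + 0.003 = 102.601

102.601 dB/km


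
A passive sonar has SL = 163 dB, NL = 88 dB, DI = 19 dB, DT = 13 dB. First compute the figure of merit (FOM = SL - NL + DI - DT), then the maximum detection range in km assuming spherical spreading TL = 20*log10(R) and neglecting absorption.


Step 1: FOM = SL - NL + DI - DT = 163 - 88 + 19 - 13 = 81 dB
Step 2: at max range FOM = TL = 20*log10(R), so R = 10^(81/20) = 11220.18 m = 11.22 km

11.22 km


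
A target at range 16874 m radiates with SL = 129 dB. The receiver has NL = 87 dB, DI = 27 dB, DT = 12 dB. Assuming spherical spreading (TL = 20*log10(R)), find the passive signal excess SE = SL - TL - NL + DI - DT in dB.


Step 1: TL = 20*log10(16874) = 84.54 dB
Step 2: SE = 129 - 84.54 - 87 + 27 - 12 = -27.54

-27.54 dB


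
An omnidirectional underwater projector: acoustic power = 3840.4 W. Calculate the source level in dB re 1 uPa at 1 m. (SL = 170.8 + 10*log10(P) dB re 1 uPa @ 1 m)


206.64 dB


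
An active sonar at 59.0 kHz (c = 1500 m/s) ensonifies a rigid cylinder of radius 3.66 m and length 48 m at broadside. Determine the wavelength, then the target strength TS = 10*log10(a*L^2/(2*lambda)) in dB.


Step 1: lambda = c/f = 1500/59000 = 0.02542 m
Step 2: TS = 10*log10(a*L^2/(2*lambda)) = 10*log10(3.66*48^2/(2*0.02542)) = 52.2

52.2 dB


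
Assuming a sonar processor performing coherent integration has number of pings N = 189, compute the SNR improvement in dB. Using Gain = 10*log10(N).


Gain = 10*log10(189) = 22.76

22.76 dB


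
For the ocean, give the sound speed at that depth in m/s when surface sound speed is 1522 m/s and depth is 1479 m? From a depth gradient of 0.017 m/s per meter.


1547.143 m/s


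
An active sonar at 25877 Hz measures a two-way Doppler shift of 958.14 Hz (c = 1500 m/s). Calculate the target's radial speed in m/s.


From fd = 2*f*v/c, v = c*fd/(2*f) = 1500 * 958.14 / (2*25877) = 27.77

27.77 m/s


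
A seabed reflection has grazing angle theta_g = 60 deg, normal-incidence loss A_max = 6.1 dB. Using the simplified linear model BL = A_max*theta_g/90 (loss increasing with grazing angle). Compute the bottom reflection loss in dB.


BL = A_max * theta_g / 90 = 6.1 * 60 / 90 = 4.07

4.07 dB


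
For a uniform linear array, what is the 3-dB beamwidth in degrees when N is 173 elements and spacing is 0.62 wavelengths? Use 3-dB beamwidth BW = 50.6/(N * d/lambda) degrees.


0.47 deg


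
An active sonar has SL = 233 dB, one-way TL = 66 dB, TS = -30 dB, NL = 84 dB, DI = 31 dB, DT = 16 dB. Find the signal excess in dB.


SE = SL - 2*TL + TS - NL + DI - DT = 233 - 2*66 + (-30) - 84 + 31 - 16 = 2

2 dB


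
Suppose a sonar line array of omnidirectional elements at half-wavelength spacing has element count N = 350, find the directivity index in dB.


DI = 10*log10(350) = 25.44

25.44 dB


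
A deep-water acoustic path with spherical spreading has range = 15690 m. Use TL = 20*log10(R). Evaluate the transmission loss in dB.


TL = 20*log10(15690) = 83.91

83.91 dB


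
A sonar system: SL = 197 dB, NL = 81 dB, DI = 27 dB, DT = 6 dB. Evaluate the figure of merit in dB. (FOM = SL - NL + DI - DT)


FOM = SL - NL + DI - DT = 197 - 81 + 27 - 6 = 137

137 dB


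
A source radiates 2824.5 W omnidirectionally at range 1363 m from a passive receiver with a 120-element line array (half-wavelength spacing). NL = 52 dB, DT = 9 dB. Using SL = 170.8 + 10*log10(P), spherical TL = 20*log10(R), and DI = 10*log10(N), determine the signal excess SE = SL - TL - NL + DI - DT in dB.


Step 1: SL = 170.8 + 10*log10(2824.5) = 205.31 dB
Step 2: TL = 20*log10(1363) = 62.69 dB
Step 3: DI = 10*log10(120) = 20.79 dB
Step 4: SE = SL - TL - NL + DI - DT = 205.31 - 62.69 - 52 + 20.79 - 9 = 102.41

102.41 dB


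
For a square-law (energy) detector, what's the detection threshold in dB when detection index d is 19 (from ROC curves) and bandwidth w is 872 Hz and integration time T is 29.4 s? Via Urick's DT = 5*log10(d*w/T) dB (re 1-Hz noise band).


13.75 dB


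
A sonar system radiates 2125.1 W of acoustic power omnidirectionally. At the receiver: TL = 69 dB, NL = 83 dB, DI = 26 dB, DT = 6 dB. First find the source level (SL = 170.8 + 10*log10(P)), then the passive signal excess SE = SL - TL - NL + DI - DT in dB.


Step 1: SL = 170.8 + 10*log10(2125.1) = 204.07 dB
Step 2: SE = SL - TL - NL + DI - DT = 204.07 - 69 - 83 + 26 - 6 = 72.07

72.07 dB


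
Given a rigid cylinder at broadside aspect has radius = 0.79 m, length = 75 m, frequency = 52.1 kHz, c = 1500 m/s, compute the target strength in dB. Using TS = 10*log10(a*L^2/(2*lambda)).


48.87 dB


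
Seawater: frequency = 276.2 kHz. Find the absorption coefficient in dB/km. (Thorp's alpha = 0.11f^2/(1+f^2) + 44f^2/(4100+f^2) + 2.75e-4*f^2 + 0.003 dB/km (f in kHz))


f^2 = 76286.44
alpha = 0.11*76286.44/(1+76286.44) + 44*76286.44/(4100+76286.44) + 2.75e-4*76286.44 + 0.003 = 62.848

62.848 dB/km


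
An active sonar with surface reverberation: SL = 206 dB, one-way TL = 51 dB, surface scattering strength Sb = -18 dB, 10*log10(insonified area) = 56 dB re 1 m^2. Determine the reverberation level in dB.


142 dB


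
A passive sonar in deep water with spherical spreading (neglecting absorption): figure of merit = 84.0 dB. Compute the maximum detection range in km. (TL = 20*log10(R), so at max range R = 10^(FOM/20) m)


At max range FOM = TL, so 20*log10(R) = 84.0
R = 10^(84.0/20) = 15848.93 m = 15.85 km

15.85 km


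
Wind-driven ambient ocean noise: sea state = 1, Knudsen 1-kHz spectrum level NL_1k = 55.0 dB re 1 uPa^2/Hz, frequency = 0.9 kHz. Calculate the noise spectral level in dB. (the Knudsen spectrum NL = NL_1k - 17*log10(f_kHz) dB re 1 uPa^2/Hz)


NL = NL_1k - 17*log10(f_kHz) = 55.0 - 17*log10(0.9) = 55.0 - (-0.78) = 55.78

55.78 dB


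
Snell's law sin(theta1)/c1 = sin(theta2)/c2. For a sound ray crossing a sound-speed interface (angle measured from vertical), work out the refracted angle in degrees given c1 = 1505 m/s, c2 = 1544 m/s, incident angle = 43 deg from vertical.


sin(theta2) = (c2/c1)*sin(theta1) = (1544/1505)*sin(43 deg) = 0.69967
theta2 = arcsin(0.69967) = 44.4

44.4 deg


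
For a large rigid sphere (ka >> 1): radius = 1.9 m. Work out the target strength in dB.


TS = 10*log10(1.9^2 / 4) = 10*log10(0.9025) = -0.45

-0.45 dB


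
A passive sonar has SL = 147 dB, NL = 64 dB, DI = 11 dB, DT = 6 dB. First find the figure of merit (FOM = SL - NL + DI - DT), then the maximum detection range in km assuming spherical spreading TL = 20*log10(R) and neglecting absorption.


Step 1: FOM = SL - NL + DI - DT = 147 - 64 + 11 - 6 = 88 dB
Step 2: at max range FOM = TL = 20*log10(R), so R = 10^(88/20) = 25118.86 m = 25.12 km

25.12 km


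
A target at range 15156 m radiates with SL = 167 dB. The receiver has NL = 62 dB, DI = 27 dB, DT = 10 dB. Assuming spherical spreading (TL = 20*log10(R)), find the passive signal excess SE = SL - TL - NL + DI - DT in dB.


Step 1: TL = 20*log10(15156) = 83.61 dB
Step 2: SE = 167 - 83.61 - 62 + 27 - 10 = 38.39

38.39 dB


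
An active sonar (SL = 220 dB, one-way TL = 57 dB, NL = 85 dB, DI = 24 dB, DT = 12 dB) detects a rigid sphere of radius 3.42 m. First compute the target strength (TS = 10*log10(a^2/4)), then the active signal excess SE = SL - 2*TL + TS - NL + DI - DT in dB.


Step 1: TS = 10*log10(3.42^2/4) = 4.66 dB
Step 2: SE = SL - 2*TL + TS - NL + DI - DT = 220 - 2*57 + (4.66) - 85 + 24 - 12 = 37.66

37.66 dB


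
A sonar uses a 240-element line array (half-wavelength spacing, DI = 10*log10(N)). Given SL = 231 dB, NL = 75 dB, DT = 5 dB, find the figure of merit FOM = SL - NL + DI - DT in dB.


Step 1: DI = 10*log10(240) = 23.8 dB
Step 2: FOM = SL - NL + DI - DT = 231 - 75 + 23.8 - 5 = 174.8

174.8 dB


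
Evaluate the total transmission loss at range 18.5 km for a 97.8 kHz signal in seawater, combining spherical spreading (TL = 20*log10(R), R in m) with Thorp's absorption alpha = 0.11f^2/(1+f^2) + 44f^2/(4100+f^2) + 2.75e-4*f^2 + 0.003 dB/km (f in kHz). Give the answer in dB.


Step 1 (Thorp): alpha = 0.11*9564.84/(1+9564.84) + 44*9564.84/(4100+9564.84) + 2.75e-4*9564.84 + 0.003 = 33.5416 dB/km
Step 2: TL_spread = 20*log10(18500) = 85.34 dB
Step 3: TL_abs = alpha*R = 33.5416 * 18.5 = 620.52 dB
Step 4: TL_total = 85.34 + 620.52 = 705.86

705.86 dB


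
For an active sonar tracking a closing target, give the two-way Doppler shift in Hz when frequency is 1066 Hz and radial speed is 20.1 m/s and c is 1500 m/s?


fd = 2*f*v/c = 2 * 1066 * 20.1 / 1500 = 28.57

28.57 Hz


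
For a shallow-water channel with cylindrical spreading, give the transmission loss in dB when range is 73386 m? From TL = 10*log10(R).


48.66 dB


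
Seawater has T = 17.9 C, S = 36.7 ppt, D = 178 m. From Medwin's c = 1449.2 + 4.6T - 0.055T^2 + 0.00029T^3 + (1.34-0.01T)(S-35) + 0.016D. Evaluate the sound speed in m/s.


c = 1449.2 + 4.6*17.9 - 0.055*17.9^2 + 0.00029*17.9^3 + (1.34 - 0.01*17.9)*(36.7 - 35) + 0.016*178 = 1520.4

1520.4 m/s


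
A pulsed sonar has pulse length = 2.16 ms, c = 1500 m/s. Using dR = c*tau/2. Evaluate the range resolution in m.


dR = c*tau/2 = 1500 * 2.16e-3 / 2 = 1.62

1.62 m


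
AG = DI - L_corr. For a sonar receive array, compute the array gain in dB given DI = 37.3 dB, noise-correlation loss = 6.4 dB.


AG = DI - L_corr = 37.3 - 6.4 = 30.9

30.9 dB


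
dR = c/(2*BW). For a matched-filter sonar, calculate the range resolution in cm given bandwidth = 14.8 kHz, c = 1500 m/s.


5.07 cm


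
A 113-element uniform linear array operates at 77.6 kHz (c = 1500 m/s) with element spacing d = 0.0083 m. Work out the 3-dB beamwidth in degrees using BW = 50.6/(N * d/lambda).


Step 1: lambda = 1500/77600 = 0.01933 m
Step 2: d/lambda = 0.0083/0.01933 = 0.4294
Step 3: BW = 50.6/(N * d/lambda) = 50.6/(113 * 0.4294) = 1.04

1.04 deg


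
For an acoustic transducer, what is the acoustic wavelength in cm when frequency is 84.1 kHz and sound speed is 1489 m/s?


1.77 cm


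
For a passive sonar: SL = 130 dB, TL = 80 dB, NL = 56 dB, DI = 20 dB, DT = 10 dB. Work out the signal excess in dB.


SE = SL - TL - NL + DI - DT = 130 - 80 - 56 + 20 - 10 = 4

4 dB


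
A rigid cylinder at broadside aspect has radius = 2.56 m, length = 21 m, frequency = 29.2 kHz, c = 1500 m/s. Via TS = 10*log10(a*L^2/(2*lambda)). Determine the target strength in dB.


lambda = 1500/29200 = 0.05137 m
TS = 10*log10(2.56*21^2/(2*0.05137)) = 40.41

40.41 dB


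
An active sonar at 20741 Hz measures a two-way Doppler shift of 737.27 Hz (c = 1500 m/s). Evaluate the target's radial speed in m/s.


From fd = 2*f*v/c, v = c*fd/(2*f) = 1500 * 737.27 / (2*20741) = 26.66

26.66 m/s


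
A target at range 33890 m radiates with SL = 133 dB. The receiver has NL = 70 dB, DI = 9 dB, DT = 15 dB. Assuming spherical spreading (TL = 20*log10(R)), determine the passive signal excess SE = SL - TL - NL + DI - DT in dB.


Step 1: TL = 20*log10(33890) = 90.6 dB
Step 2: SE = 133 - 90.6 - 70 + 9 - 15 = -33.6

-33.6 dB


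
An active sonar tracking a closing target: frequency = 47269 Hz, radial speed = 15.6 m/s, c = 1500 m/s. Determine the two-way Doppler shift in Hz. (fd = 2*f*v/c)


fd = 2*f*v/c = 2 * 47269 * 15.6 / 1500 = 983.2

983.2 Hz


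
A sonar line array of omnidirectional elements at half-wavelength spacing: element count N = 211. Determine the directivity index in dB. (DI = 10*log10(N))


DI = 10*log10(211) = 23.24

23.24 dB


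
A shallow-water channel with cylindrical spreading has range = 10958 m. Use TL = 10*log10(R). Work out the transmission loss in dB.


40.4 dB


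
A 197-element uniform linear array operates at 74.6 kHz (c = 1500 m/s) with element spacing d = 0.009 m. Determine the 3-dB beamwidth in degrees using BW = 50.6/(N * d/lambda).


Step 1: lambda = 1500/74600 = 0.02011 m
Step 2: d/lambda = 0.009/0.02011 = 0.4475
Step 3: BW = 50.6/(N * d/lambda) = 50.6/(197 * 0.4475) = 0.57

0.57 deg


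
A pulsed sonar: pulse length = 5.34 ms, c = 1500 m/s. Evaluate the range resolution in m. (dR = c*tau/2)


4.005 m


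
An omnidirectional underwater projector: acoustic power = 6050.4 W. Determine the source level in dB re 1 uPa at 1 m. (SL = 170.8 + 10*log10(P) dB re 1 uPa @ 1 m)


SL = 170.8 + 10*log10(6050.4) = 170.8 + 37.82 = 208.62

208.62 dB


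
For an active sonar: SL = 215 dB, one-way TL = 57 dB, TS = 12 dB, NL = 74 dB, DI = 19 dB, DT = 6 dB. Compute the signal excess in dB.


SE = SL - 2*TL + TS - NL + DI - DT = 215 - 2*57 + (12) - 74 + 19 - 6 = 52

52 dB


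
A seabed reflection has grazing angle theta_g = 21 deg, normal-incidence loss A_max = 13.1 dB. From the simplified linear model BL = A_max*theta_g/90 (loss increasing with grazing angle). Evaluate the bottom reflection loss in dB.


3.06 dB


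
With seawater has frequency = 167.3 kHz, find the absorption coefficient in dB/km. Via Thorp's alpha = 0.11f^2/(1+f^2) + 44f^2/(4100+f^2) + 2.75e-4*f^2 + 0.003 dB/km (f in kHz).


f^2 = 27989.29
alpha = 0.11*27989.29/(1+27989.29) + 44*27989.29/(4100+27989.29) + 2.75e-4*27989.29 + 0.003 = 46.188

46.188 dB/km


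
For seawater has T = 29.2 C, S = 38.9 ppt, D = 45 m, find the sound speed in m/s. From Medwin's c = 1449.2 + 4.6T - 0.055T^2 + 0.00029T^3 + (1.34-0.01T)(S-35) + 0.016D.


1548.65 m/s


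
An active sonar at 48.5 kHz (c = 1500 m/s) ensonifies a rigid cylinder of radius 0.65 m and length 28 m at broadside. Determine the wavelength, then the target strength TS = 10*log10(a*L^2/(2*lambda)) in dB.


Step 1: lambda = c/f = 1500/48500 = 0.03093 m
Step 2: TS = 10*log10(a*L^2/(2*lambda)) = 10*log10(0.65*28^2/(2*0.03093)) = 39.16

39.16 dB


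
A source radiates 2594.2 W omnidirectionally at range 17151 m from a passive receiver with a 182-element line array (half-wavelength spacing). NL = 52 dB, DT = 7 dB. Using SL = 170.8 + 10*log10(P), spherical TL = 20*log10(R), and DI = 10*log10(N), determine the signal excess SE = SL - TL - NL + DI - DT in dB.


Step 1: SL = 170.8 + 10*log10(2594.2) = 204.94 dB
Step 2: TL = 20*log10(17151) = 84.69 dB
Step 3: DI = 10*log10(182) = 22.6 dB
Step 4: SE = SL - TL - NL + DI - DT = 204.94 - 84.69 - 52 + 22.6 - 7 = 83.85

83.85 dB


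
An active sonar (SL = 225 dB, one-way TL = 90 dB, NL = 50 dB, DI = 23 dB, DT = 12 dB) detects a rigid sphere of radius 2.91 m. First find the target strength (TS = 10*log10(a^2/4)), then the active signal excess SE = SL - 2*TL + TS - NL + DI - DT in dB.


Step 1: TS = 10*log10(2.91^2/4) = 3.26 dB
Step 2: SE = SL - 2*TL + TS - NL + DI - DT = 225 - 2*90 + (3.26) - 50 + 23 - 12 = 9.26

9.26 dB


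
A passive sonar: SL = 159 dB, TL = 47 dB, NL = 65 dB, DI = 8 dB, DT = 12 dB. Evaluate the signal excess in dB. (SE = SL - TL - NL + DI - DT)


SE = SL - TL - NL + DI - DT = 159 - 47 - 65 + 8 - 12 = 43

43 dB


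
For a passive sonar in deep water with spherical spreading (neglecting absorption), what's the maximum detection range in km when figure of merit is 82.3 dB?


13.03 km


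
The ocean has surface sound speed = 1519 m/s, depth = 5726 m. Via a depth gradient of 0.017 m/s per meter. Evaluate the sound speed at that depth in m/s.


c = 1519 + 0.017 * 5726 = 1616.342

1616.342 m/s


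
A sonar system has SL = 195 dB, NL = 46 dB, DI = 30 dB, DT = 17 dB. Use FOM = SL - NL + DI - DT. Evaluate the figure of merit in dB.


FOM = SL - NL + DI - DT = 195 - 46 + 30 - 17 = 162

162 dB


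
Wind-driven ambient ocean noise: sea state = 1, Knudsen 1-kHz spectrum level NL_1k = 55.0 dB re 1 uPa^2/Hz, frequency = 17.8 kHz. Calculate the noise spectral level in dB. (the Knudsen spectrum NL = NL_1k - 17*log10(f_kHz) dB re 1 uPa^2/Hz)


33.74 dB


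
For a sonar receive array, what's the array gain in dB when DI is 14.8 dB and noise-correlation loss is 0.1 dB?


14.7 dB


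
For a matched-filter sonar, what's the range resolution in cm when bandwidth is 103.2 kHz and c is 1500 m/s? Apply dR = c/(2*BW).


0.73 cm


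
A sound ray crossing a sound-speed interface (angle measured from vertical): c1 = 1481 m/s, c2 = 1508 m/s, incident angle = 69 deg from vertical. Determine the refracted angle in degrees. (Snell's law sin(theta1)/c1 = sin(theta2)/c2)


sin(theta2) = (c2/c1)*sin(theta1) = (1508/1481)*sin(69 deg) = 0.9506
theta2 = arcsin(0.9506) = 71.92

71.92 deg


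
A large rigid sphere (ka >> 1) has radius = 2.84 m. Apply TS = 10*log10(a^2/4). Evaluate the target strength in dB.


TS = 10*log10(2.84^2 / 4) = 10*log10(2.0164) = 3.05

3.05 dB


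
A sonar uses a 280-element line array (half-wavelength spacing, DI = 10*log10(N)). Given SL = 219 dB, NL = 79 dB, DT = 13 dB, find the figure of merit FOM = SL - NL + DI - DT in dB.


Step 1: DI = 10*log10(280) = 24.47 dB
Step 2: FOM = SL - NL + DI - DT = 219 - 79 + 24.47 - 13 = 151.47

151.47 dB


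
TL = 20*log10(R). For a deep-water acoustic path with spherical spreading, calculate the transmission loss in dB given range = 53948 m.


TL = 20*log10(53948) = 94.64

94.64 dB


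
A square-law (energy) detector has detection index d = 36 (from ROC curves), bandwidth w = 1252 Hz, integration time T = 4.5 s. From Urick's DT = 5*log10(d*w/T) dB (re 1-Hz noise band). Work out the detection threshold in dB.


DT = 5*log10(d*w/T) = 5*log10(36 * 1252 / 4.5) = 5*log10(10016.0) = 20.0

20.0 dB


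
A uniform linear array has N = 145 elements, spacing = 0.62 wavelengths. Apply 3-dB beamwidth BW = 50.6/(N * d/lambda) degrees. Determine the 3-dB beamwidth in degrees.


BW = 50.6 / (145 * 0.62) = 50.6 / 89.9 = 0.56

0.56 deg


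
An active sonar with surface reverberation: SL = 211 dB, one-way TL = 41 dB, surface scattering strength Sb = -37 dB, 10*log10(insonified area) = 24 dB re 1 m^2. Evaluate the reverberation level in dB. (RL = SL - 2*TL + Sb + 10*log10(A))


116 dB


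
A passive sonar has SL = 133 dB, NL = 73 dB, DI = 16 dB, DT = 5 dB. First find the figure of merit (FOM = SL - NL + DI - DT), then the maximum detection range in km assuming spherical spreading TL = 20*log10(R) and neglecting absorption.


Step 1: FOM = SL - NL + DI - DT = 133 - 73 + 16 - 5 = 71 dB
Step 2: at max range FOM = TL = 20*log10(R), so R = 10^(71/20) = 3548.13 m = 3.55 km

3.55 km


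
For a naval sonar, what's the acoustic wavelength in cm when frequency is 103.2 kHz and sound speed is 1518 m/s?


lambda = c/f = 1518 / 103200 = 0.0147 m = 1.47 cm

1.47 cm


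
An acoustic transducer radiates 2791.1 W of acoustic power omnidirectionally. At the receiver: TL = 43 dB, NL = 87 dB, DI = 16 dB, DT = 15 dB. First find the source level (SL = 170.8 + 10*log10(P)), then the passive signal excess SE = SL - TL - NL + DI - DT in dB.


Step 1: SL = 170.8 + 10*log10(2791.1) = 205.26 dB
Step 2: SE = SL - TL - NL + DI - DT = 205.26 - 43 - 87 + 16 - 15 = 76.26

76.26 dB


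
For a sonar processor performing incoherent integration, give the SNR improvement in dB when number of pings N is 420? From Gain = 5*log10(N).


Gain = 5*log10(420) = 13.12

13.12 dB


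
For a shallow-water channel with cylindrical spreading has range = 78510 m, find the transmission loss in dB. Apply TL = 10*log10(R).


TL = 10*log10(78510) = 48.95

48.95 dB


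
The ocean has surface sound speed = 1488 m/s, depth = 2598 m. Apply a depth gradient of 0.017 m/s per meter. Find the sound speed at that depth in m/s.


c = 1488 + 0.017 * 2598 = 1532.166

1532.166 m/s


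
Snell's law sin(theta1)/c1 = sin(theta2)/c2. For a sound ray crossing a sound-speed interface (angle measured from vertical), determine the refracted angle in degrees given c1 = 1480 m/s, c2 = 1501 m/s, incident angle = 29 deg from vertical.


sin(theta2) = (c2/c1)*sin(theta1) = (1501/1480)*sin(29 deg) = 0.49169
theta2 = arcsin(0.49169) = 29.45

29.45 deg


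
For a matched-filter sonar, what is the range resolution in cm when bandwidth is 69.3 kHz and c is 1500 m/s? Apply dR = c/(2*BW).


dR = c/(2*BW) = 1500 / (2 * 69.3e3) = 0.0108 m = 1.08 cm

1.08 cm


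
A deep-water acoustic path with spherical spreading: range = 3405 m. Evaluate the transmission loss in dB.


70.64 dB


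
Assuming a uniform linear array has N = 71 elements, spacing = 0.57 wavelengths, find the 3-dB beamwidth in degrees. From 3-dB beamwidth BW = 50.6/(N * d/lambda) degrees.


BW = 50.6 / (71 * 0.57) = 50.6 / 40.47 = 1.25

1.25 deg


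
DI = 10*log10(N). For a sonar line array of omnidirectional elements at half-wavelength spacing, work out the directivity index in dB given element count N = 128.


21.07 dB


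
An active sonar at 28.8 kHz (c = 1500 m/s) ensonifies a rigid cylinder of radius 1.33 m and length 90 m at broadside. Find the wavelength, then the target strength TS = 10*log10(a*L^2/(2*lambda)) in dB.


Step 1: lambda = c/f = 1500/28800 = 0.05208 m
Step 2: TS = 10*log10(a*L^2/(2*lambda)) = 10*log10(1.33*90^2/(2*0.05208)) = 50.15

50.15 dB


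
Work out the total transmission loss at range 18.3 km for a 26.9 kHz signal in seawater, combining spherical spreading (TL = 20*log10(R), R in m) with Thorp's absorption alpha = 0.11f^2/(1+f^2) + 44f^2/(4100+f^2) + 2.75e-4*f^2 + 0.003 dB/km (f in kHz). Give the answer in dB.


Step 1 (Thorp): alpha = 0.11*723.61/(1+723.61) + 44*723.61/(4100+723.61) + 2.75e-4*723.61 + 0.003 = 6.9125 dB/km
Step 2: TL_spread = 20*log10(18300) = 85.25 dB
Step 3: TL_abs = alpha*R = 6.9125 * 18.3 = 126.5 dB
Step 4: TL_total = 85.25 + 126.5 = 211.75

211.75 dB


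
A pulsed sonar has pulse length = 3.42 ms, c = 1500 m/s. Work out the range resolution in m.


dR = c*tau/2 = 1500 * 3.42e-3 / 2 = 2.565

2.565 m


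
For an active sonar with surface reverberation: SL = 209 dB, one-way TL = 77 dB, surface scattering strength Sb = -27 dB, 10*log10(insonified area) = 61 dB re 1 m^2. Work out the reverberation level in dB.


RL = SL - 2*TL + Sb + 10*log10(A) = 209 - 2*77 + (-27) + 61 = 89

89 dB


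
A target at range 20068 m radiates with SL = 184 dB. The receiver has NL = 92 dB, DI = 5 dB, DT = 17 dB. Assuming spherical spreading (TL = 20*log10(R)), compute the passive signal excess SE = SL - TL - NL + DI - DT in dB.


Step 1: TL = 20*log10(20068) = 86.05 dB
Step 2: SE = 184 - 86.05 - 92 + 5 - 17 = -6.05

-6.05 dB


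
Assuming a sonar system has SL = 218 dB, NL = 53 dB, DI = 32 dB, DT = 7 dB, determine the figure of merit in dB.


FOM = SL - NL + DI - DT = 218 - 53 + 32 - 7 = 190

190 dB


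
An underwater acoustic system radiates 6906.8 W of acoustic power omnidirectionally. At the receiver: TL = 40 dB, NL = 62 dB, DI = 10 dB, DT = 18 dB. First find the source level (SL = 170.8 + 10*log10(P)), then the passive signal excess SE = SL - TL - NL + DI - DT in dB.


Step 1: SL = 170.8 + 10*log10(6906.8) = 209.19 dB
Step 2: SE = SL - TL - NL + DI - DT = 209.19 - 40 - 62 + 10 - 18 = 99.19

99.19 dB


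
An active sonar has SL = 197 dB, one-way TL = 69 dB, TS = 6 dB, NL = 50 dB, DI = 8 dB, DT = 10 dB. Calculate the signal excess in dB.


13 dB


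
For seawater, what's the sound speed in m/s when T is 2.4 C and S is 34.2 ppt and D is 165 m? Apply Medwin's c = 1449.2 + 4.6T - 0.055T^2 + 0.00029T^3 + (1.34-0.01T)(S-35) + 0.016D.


1461.51 m/s


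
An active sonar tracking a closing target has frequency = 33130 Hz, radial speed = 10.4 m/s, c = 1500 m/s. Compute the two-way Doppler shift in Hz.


fd = 2*f*v/c = 2 * 33130 * 10.4 / 1500 = 459.4

459.4 Hz


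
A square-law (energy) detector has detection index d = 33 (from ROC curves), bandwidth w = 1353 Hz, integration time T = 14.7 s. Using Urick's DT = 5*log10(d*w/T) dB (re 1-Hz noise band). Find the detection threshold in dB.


DT = 5*log10(d*w/T) = 5*log10(33 * 1353 / 14.7) = 5*log10(3037.35) = 17.41

17.41 dB


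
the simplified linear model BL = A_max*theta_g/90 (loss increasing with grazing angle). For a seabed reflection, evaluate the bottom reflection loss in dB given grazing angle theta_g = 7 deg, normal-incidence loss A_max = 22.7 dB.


1.77 dB


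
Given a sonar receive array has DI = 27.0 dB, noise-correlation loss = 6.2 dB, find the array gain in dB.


AG = DI - L_corr = 27.0 - 6.2 = 20.8

20.8 dB


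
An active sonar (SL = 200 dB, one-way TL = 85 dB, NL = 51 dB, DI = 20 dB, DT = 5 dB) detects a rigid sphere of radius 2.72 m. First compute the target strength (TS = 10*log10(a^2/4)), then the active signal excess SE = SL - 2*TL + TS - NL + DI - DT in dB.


Step 1: TS = 10*log10(2.72^2/4) = 2.67 dB
Step 2: SE = SL - 2*TL + TS - NL + DI - DT = 200 - 2*85 + (2.67) - 51 + 20 - 5 = -3.33

-3.33 dB


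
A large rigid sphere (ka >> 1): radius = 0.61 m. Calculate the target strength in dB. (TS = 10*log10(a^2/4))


-10.31 dB


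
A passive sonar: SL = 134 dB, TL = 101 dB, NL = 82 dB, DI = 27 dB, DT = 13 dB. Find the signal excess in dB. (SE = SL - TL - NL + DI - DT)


SE = SL - TL - NL + DI - DT = 134 - 101 - 82 + 27 - 13 = -35

-35 dB


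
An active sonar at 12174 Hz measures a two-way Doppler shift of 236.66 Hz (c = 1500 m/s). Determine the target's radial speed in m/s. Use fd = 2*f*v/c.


14.58 m/s


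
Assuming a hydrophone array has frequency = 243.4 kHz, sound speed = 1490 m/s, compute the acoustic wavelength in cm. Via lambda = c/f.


lambda = c/f = 1490 / 243400 = 0.0061 m = 0.61 cm

0.61 cm


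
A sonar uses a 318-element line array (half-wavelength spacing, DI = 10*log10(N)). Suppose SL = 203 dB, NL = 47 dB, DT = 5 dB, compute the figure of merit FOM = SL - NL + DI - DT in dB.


Step 1: DI = 10*log10(318) = 25.02 dB
Step 2: FOM = SL - NL + DI - DT = 203 - 47 + 25.02 - 5 = 176.02

176.02 dB


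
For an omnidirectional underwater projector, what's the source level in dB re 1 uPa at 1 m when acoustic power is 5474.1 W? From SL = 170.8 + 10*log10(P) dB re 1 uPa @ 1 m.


SL = 170.8 + 10*log10(5474.1) = 170.8 + 37.38 = 208.18

208.18 dB


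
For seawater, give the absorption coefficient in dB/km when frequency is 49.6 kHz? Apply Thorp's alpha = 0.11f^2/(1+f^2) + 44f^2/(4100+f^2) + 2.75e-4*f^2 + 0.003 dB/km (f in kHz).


17.29 dB/km


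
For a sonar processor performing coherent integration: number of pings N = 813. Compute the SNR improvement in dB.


Gain = 10*log10(813) = 29.1

29.1 dB


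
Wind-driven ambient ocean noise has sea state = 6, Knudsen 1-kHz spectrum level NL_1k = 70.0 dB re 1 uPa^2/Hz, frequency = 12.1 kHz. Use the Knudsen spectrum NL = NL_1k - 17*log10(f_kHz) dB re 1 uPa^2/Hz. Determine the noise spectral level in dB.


51.59 dB


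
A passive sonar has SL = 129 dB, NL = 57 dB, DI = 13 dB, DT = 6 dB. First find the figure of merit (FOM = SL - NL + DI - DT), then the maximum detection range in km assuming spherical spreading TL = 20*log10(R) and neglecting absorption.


Step 1: FOM = SL - NL + DI - DT = 129 - 57 + 13 - 6 = 79 dB
Step 2: at max range FOM = TL = 20*log10(R), so R = 10^(79/20) = 8912.51 m = 8.91 km

8.91 km


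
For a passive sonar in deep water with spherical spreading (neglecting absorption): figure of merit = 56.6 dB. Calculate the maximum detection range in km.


0.68 km


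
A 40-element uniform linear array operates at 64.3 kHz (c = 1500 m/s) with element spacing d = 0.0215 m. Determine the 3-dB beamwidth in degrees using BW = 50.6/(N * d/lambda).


1.37 deg


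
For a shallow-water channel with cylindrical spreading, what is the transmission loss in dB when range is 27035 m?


TL = 10*log10(27035) = 44.32

44.32 dB


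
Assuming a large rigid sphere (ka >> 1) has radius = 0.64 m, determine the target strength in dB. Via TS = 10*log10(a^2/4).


TS = 10*log10(0.64^2 / 4) = 10*log10(0.1024) = -9.9

-9.9 dB


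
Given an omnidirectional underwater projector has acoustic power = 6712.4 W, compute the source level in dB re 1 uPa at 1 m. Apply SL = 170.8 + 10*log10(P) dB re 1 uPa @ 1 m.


SL = 170.8 + 10*log10(6712.4) = 170.8 + 38.27 = 209.07

209.07 dB


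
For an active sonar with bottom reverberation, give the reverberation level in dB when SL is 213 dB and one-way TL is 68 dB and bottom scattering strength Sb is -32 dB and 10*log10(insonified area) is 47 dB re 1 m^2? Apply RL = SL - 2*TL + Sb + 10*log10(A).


RL = SL - 2*TL + Sb + 10*log10(A) = 213 - 2*68 + (-32) + 47 = 92

92 dB


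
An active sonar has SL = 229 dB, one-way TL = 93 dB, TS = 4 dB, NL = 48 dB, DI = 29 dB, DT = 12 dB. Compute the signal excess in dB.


SE = SL - 2*TL + TS - NL + DI - DT = 229 - 2*93 + (4) - 48 + 29 - 12 = 16

16 dB


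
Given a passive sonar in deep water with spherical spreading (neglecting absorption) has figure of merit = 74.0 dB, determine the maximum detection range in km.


At max range FOM = TL, so 20*log10(R) = 74.0
R = 10^(74.0/20) = 5011.87 m = 5.01 km

5.01 km


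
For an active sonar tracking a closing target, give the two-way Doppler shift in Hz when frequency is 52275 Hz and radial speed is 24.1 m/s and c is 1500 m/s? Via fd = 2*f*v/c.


fd = 2*f*v/c = 2 * 52275 * 24.1 / 1500 = 1679.77

1679.77 Hz


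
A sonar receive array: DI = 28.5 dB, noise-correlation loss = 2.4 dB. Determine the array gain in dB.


AG = DI - L_corr = 28.5 - 2.4 = 26.1

26.1 dB


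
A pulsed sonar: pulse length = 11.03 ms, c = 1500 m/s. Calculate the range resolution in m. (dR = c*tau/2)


8.2725 m


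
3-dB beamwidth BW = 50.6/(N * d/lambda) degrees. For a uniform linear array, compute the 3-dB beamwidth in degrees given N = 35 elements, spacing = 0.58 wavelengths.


2.49 deg


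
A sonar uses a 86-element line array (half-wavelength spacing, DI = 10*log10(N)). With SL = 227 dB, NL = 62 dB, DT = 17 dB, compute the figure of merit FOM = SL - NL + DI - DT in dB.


Step 1: DI = 10*log10(86) = 19.34 dB
Step 2: FOM = SL - NL + DI - DT = 227 - 62 + 19.34 - 17 = 167.34

167.34 dB


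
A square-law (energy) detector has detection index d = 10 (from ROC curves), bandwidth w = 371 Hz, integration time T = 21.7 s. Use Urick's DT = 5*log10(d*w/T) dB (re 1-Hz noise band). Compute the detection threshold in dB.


DT = 5*log10(d*w/T) = 5*log10(10 * 371 / 21.7) = 5*log10(170.97) = 11.16

11.16 dB


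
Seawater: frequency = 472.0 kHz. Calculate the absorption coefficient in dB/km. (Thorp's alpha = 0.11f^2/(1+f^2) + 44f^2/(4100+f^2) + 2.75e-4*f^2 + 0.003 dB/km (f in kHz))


104.583 dB/km
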